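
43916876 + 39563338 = 83480214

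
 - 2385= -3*795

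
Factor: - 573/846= - 191/282 = - 2^( - 1 ) * 3^( - 1)*47^(-1)*191^1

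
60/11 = 60/11 = 5.45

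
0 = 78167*0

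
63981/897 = 71 + 98/299 = 71.33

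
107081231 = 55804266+51276965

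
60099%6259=3768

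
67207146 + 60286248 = 127493394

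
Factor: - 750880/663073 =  - 2^5*5^1 * 13^1 * 19^2 * 359^(-1)*1847^(-1)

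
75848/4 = 18962 = 18962.00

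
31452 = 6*5242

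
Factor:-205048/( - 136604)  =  722/481   =  2^1*13^( - 1 )*19^2*37^( - 1) 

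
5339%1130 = 819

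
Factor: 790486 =2^1*395243^1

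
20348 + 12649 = 32997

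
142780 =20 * 7139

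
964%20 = 4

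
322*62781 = 20215482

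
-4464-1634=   -  6098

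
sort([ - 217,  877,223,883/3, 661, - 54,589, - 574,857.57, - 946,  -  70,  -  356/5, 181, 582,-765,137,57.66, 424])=[ - 946, - 765, - 574 , - 217, - 356/5 ,  -  70, - 54,57.66, 137,181,223, 883/3,424,582,589 , 661, 857.57,877 ] 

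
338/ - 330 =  - 2  +  161/165 = - 1.02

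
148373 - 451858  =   - 303485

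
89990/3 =29996 + 2/3 = 29996.67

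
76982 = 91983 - 15001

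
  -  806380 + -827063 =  - 1633443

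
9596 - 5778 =3818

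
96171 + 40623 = 136794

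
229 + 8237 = 8466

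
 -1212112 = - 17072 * 71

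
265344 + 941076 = 1206420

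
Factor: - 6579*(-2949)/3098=2^( - 1)*3^3*17^1*43^1*983^1*1549^( - 1)  =  19401471/3098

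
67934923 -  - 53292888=121227811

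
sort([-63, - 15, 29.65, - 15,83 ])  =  [ - 63, - 15, - 15, 29.65, 83]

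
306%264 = 42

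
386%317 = 69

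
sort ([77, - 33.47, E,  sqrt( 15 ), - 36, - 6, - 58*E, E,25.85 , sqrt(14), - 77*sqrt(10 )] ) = [ - 77 * sqrt( 10 ), - 58 * E, - 36, - 33.47,-6, E,  E, sqrt(14), sqrt(15), 25.85,  77 ] 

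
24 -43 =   -  19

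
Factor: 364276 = 2^2*11^1*17^1*487^1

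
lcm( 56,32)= 224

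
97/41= 2 + 15/41  =  2.37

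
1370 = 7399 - 6029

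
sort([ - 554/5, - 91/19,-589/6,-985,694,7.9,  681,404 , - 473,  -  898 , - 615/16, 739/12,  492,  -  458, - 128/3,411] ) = [ - 985, - 898, - 473, - 458,- 554/5, - 589/6, - 128/3, - 615/16,-91/19, 7.9, 739/12, 404,411,492, 681,694]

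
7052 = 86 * 82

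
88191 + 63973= 152164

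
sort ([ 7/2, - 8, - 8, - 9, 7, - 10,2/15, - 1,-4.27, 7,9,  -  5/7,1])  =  [-10,- 9, - 8, - 8, - 4.27, - 1, - 5/7, 2/15, 1, 7/2, 7,7, 9] 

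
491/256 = 1 + 235/256 = 1.92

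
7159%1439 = 1403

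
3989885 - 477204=3512681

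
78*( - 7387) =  - 576186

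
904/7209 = 904/7209 =0.13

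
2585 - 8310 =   -  5725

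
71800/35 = 2051 + 3/7 = 2051.43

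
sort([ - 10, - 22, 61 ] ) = [ - 22, - 10, 61] 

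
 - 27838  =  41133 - 68971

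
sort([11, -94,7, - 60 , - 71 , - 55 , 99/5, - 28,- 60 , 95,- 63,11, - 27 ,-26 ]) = [ - 94, - 71, - 63, - 60, - 60, - 55, - 28,  -  27, - 26, 7, 11,11,99/5,  95]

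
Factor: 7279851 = 3^1*2426617^1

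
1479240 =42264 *35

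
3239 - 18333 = - 15094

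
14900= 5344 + 9556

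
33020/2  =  16510 = 16510.00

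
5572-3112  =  2460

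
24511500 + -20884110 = 3627390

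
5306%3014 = 2292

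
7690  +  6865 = 14555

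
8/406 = 4/203= 0.02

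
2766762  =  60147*46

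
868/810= 434/405 = 1.07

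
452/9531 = 452/9531=0.05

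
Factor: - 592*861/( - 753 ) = 2^4*7^1*37^1*41^1 * 251^ (  -  1) = 169904/251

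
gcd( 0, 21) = 21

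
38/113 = 38/113= 0.34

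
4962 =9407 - 4445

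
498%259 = 239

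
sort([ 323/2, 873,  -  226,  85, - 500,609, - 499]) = [- 500  ,-499,-226, 85, 323/2, 609 , 873]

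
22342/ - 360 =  - 11171/180 =- 62.06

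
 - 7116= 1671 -8787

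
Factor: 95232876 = 2^2 * 3^1*2293^1*3461^1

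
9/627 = 3/209 =0.01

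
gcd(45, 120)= 15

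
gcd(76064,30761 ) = 1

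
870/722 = 435/361= 1.20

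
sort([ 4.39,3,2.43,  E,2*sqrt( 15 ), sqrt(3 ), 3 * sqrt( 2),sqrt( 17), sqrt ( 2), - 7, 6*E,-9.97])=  [ - 9.97 ,- 7, sqrt( 2 ),sqrt( 3 ),  2.43, E, 3,sqrt ( 17 ),3*sqrt( 2 ), 4.39, 2*sqrt( 15), 6 * E ]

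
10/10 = 1 = 1.00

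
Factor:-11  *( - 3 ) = 33 = 3^1*11^1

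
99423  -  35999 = 63424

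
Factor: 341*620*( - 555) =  - 2^2*3^1* 5^2*11^1*31^2*37^1 =- 117338100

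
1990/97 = 1990/97 = 20.52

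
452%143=23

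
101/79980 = 101/79980 = 0.00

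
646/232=2+91/116 = 2.78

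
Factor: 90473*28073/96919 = 19^(-1)*67^1*419^1*5101^( - 1)*90473^1 =2539848529/96919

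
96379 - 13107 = 83272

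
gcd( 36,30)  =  6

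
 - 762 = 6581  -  7343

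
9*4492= 40428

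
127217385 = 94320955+32896430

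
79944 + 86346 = 166290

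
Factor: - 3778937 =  - 661^1*5717^1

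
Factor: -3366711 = -3^3*124693^1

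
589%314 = 275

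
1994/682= 2 + 315/341 = 2.92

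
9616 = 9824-208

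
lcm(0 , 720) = 0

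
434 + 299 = 733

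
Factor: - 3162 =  - 2^1*3^1 * 17^1 * 31^1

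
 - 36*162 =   -  5832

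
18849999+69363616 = 88213615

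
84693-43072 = 41621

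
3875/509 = 7+ 312/509 = 7.61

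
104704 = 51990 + 52714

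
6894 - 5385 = 1509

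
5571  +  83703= 89274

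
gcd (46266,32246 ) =1402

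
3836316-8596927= -4760611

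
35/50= 7/10 = 0.70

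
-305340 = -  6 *50890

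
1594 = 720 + 874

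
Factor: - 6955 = - 5^1 * 13^1*107^1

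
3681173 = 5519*667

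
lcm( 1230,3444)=17220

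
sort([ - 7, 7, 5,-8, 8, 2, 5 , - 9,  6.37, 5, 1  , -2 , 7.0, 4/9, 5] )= [ - 9, - 8,- 7,-2, 4/9, 1 , 2, 5, 5,5,  5,6.37, 7, 7.0, 8] 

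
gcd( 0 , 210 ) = 210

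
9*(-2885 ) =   -  25965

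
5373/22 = 244 + 5/22  =  244.23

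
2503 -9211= - 6708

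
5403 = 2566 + 2837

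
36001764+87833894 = 123835658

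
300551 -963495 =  - 662944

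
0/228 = 0= 0.00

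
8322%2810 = 2702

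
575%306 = 269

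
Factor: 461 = 461^1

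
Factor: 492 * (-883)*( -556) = 241546416 = 2^4 * 3^1 * 41^1*139^1*883^1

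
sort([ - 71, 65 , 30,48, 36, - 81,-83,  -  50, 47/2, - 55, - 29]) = [ - 83,- 81, - 71, - 55,-50, - 29, 47/2,30, 36, 48, 65 ] 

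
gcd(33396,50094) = 16698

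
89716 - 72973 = 16743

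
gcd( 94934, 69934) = 2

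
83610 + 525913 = 609523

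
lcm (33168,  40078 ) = 961872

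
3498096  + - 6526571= -3028475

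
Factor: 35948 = 2^2 * 11^1 * 19^1 * 43^1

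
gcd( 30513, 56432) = 1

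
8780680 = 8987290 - 206610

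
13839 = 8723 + 5116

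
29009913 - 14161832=14848081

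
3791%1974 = 1817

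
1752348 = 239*7332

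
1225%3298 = 1225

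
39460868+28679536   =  68140404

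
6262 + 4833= 11095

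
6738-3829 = 2909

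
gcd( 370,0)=370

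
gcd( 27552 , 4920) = 984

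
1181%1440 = 1181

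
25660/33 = 25660/33 = 777.58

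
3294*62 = 204228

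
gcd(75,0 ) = 75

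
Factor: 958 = 2^1*479^1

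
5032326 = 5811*866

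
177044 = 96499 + 80545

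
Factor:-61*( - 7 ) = 427= 7^1*61^1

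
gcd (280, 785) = 5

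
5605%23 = 16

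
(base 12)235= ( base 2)101001001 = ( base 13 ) 1c4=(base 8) 511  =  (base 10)329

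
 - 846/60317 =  - 1 + 59471/60317 = - 0.01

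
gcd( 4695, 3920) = 5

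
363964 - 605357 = -241393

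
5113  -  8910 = -3797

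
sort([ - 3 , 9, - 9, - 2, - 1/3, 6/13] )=[-9, - 3, - 2, - 1/3,  6/13,  9 ]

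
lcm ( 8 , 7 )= 56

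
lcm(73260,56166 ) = 1684980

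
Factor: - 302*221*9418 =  - 628576156 = - 2^2 * 13^1 * 17^2*151^1*277^1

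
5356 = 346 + 5010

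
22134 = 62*357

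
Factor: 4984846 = 2^1 * 2492423^1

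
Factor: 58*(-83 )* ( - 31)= 2^1*29^1*31^1*83^1= 149234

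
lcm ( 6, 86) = 258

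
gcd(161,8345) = 1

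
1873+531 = 2404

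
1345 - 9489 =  - 8144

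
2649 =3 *883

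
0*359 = 0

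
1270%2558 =1270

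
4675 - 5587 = - 912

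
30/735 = 2/49 = 0.04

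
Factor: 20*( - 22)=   -  2^3*5^1*11^1=- 440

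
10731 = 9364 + 1367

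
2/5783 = 2/5783= 0.00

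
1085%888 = 197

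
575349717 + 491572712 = 1066922429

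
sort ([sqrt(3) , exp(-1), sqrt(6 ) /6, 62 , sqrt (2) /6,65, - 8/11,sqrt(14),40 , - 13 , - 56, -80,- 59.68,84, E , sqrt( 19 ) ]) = [ -80,-59.68  , - 56, - 13, - 8/11,sqrt (2 ) /6, exp(-1 ) , sqrt(6)/6,sqrt( 3),E, sqrt( 14 ),sqrt( 19 ) , 40,62,65, 84]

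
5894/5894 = 1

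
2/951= 2/951 = 0.00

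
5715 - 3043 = 2672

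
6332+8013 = 14345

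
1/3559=1/3559= 0.00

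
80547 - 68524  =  12023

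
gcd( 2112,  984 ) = 24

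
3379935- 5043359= - 1663424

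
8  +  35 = 43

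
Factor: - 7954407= - 3^2*19^1 * 181^1*257^1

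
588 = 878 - 290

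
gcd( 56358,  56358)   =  56358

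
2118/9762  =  353/1627 =0.22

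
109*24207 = 2638563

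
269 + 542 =811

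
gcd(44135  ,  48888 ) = 679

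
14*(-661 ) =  - 9254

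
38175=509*75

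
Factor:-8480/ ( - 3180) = 8/3= 2^3*3^( - 1)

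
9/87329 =9/87329 =0.00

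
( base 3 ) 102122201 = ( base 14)314d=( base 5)232442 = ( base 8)20461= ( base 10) 8497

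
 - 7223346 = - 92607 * 78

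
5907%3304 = 2603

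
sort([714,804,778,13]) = [13,714,778,804 ]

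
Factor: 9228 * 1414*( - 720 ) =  - 2^7*3^3*5^1*7^1*101^1*769^1 = - 9394842240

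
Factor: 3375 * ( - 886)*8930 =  - 2^2*3^3 * 5^4*  19^1*47^1*443^1 = - 26702932500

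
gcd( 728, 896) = 56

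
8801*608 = 5351008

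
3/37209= 1/12403 = 0.00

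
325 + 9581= 9906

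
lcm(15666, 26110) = 78330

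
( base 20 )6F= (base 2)10000111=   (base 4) 2013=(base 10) 135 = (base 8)207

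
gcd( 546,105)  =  21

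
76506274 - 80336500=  - 3830226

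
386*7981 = 3080666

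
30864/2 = 15432 = 15432.00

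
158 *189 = 29862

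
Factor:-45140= - 2^2*5^1*37^1*61^1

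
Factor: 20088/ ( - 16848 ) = - 2^ ( - 1 )*13^ ( - 1)*31^1 = -31/26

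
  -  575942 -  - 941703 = 365761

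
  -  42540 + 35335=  -7205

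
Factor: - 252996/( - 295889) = 2^2*3^1* 11^( - 1 )*29^1*37^( -1) = 348/407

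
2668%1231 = 206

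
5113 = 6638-1525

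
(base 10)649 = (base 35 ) IJ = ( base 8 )1211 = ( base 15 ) 2d4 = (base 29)MB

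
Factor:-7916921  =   - 67^1*118163^1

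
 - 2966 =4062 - 7028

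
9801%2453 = 2442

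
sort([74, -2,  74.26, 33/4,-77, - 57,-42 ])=[ - 77,-57,-42,  -  2, 33/4, 74,  74.26] 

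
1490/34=745/17  =  43.82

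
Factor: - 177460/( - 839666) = 190/899 = 2^1 * 5^1 * 19^1*29^( -1 ) *31^(  -  1)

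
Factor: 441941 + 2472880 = 3^2 * 7^1*13^1 * 3559^1  =  2914821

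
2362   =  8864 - 6502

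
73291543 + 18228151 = 91519694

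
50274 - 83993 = - 33719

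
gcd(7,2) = 1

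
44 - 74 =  - 30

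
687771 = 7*98253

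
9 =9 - 0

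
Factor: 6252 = 2^2 * 3^1*521^1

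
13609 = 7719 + 5890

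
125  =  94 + 31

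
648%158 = 16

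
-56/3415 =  - 1+3359/3415=- 0.02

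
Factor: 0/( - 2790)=0= 0^1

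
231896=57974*4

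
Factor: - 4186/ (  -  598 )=7^1  =  7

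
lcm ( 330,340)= 11220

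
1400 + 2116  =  3516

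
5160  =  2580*2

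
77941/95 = 77941/95 = 820.43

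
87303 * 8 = 698424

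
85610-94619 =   -  9009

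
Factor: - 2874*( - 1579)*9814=2^2* 3^1 * 7^1 * 479^1*701^1*1579^1 =44536383444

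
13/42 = 13/42 = 0.31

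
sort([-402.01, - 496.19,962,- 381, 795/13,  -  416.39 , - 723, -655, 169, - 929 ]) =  [  -  929, - 723, - 655,-496.19, - 416.39, - 402.01,-381, 795/13, 169, 962]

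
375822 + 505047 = 880869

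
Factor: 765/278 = 2^( - 1)*3^2*5^1*17^1*139^(-1)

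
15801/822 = 19 + 61/274 = 19.22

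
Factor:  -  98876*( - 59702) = 5903094952 = 2^3*19^1*1301^1*29851^1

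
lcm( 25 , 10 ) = 50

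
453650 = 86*5275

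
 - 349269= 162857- 512126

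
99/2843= 99/2843  =  0.03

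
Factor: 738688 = 2^7*29^1*199^1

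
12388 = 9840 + 2548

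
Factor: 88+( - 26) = 62 = 2^1*31^1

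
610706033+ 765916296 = 1376622329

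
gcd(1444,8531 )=19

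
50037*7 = 350259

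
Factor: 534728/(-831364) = -2^1*19^(-1)*10939^( - 1 )*66841^1= -133682/207841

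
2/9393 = 2/9393 = 0.00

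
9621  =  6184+3437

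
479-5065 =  - 4586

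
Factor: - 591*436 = -257676 = - 2^2*3^1*109^1*197^1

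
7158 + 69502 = 76660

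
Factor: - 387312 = -2^4*3^1*8069^1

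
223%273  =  223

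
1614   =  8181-6567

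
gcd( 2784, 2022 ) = 6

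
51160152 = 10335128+40825024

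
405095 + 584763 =989858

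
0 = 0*60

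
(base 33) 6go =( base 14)2822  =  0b1101110101110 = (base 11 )5362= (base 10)7086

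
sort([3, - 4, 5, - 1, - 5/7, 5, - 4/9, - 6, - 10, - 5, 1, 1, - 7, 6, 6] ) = [ - 10, - 7,-6, - 5,  -  4, - 1, - 5/7,- 4/9,1,1, 3, 5,5,6 , 6] 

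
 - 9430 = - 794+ - 8636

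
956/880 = 1+19/220 = 1.09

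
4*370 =1480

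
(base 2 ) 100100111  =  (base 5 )2140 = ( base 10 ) 295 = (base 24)c7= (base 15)14a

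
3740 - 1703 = 2037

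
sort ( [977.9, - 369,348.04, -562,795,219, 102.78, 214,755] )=[ - 562,-369,102.78,214,219, 348.04,755,795,977.9 ]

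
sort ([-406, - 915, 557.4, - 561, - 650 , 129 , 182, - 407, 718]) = [-915,-650, - 561,-407,- 406 , 129, 182, 557.4, 718 ] 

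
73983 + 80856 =154839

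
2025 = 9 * 225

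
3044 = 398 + 2646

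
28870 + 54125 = 82995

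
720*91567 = 65928240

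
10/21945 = 2/4389 = 0.00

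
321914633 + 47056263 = 368970896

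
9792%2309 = 556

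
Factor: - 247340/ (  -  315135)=332/423 = 2^2*3^ (  -  2) * 47^( - 1)  *  83^1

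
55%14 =13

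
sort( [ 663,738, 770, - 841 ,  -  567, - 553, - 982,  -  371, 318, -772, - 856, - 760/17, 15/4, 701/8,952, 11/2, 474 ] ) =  [ - 982, - 856, - 841, - 772, - 567, - 553, - 371, - 760/17, 15/4,11/2, 701/8, 318, 474, 663, 738,770,952 ] 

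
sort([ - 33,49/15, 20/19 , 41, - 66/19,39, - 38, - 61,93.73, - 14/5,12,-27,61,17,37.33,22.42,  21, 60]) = [ - 61, - 38,-33,- 27, - 66/19, - 14/5,20/19, 49/15, 12,17 , 21,22.42,37.33,39,41, 60, 61,93.73] 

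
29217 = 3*9739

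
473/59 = 473/59=8.02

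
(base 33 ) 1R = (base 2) 111100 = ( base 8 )74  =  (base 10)60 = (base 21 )2I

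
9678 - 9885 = -207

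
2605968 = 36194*72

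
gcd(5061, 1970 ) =1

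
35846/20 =17923/10 = 1792.30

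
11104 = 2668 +8436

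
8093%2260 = 1313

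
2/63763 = 2/63763 = 0.00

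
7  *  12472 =87304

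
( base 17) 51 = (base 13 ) 68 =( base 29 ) 2s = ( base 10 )86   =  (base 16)56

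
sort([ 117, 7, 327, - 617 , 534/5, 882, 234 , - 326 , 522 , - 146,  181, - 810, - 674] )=[ - 810, - 674, - 617, - 326, -146, 7,534/5, 117, 181, 234,327,522, 882 ]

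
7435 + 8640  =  16075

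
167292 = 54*3098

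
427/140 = 61/20 = 3.05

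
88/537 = 88/537 = 0.16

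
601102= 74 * 8123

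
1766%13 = 11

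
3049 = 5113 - 2064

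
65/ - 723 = -65/723 = -  0.09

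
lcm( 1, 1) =1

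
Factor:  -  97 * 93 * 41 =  - 369861 = -3^1 * 31^1*41^1*97^1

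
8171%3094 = 1983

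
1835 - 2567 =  - 732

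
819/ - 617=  - 2  +  415/617= - 1.33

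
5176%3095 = 2081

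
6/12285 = 2/4095 = 0.00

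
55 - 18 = 37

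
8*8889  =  71112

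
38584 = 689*56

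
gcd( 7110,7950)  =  30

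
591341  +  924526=1515867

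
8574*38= 325812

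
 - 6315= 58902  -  65217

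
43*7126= 306418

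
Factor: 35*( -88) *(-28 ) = 2^5 *5^1 * 7^2*11^1=86240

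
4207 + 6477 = 10684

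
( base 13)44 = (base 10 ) 56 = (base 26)24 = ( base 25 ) 26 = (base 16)38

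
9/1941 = 3/647  =  0.00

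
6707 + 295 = 7002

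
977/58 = 16+49/58 = 16.84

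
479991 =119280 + 360711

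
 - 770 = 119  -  889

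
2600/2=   1300 = 1300.00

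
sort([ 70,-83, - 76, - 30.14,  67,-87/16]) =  [ - 83, - 76,-30.14, - 87/16 , 67, 70 ] 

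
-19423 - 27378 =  - 46801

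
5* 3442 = 17210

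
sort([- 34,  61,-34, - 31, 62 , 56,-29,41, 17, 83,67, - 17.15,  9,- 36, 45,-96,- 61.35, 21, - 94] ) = [ - 96, - 94, - 61.35,-36 ,-34 ,-34, -31, - 29, -17.15, 9,  17, 21,41,45, 56,61,62, 67, 83 ] 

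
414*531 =219834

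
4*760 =3040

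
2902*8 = 23216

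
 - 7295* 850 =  - 6200750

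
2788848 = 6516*428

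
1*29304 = 29304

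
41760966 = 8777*4758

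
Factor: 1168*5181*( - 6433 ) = - 38928707664 = - 2^4*3^1*7^1*11^1*73^1*157^1*919^1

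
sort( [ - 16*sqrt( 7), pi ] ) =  [ - 16*sqrt(7 ),pi]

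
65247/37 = 65247/37 =1763.43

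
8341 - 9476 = - 1135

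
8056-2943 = 5113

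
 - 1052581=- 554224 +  - 498357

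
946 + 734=1680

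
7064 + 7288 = 14352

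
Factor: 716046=2^1*3^1 * 131^1*911^1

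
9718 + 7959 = 17677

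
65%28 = 9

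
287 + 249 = 536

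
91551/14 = 6539 + 5/14 = 6539.36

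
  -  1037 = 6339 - 7376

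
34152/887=38 + 446/887 = 38.50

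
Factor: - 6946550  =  - 2^1 * 5^2 * 13^1 * 10687^1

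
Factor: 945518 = 2^1 * 7^1*67537^1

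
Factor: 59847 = 3^1 * 19949^1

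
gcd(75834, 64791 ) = 9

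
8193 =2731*3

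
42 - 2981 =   -  2939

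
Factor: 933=3^1 * 311^1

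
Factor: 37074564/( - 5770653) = -2^2*3^2*7^( - 1)*97^1*283^(-1)*971^( - 1)*3539^1 = - 12358188/1923551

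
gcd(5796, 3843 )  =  63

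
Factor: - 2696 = - 2^3*337^1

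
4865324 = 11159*436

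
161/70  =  23/10 = 2.30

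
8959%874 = 219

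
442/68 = 13/2 = 6.50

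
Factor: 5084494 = 2^1*823^1*3089^1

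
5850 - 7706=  - 1856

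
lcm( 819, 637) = 5733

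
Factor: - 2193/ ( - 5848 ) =3/8 =2^( - 3 )*3^1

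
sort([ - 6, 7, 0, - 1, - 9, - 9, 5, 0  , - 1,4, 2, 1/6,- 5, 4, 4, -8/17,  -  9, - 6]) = [ - 9, - 9,-9,  -  6, - 6, - 5,  -  1,-1,  -  8/17, 0, 0, 1/6,2,4, 4, 4, 5, 7]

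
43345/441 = 43345/441= 98.29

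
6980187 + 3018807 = 9998994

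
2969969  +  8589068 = 11559037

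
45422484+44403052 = 89825536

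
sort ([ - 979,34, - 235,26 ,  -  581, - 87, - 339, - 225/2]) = [ - 979, - 581, - 339, - 235, - 225/2, - 87,26,34]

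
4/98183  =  4/98183=0.00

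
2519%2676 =2519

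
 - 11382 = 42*(-271)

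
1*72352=72352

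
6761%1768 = 1457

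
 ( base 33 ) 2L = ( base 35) 2h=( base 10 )87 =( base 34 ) 2j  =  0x57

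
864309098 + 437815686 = 1302124784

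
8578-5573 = 3005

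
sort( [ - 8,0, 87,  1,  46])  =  [ - 8,0, 1, 46 , 87 ]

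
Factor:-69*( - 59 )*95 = 386745 = 3^1*5^1*19^1*23^1*59^1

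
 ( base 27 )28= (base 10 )62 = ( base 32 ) 1U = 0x3E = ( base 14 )46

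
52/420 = 13/105 = 0.12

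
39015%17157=4701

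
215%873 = 215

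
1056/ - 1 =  - 1056/1 = - 1056.00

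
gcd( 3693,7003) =1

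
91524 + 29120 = 120644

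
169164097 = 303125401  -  133961304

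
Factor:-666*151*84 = -8447544 = - 2^3*3^3*7^1*37^1*151^1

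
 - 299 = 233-532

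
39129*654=25590366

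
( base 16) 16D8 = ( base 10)5848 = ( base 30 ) 6es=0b1011011011000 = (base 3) 22000121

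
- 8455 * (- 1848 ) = 15624840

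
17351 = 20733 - 3382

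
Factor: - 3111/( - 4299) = 17^1*61^1*1433^( - 1) = 1037/1433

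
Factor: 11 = 11^1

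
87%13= 9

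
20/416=5/104=0.05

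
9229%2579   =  1492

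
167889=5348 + 162541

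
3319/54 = 61 + 25/54 = 61.46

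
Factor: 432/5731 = 2^4* 3^3*11^( - 1)*521^ (- 1 ) 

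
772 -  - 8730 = 9502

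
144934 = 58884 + 86050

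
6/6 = 1 = 1.00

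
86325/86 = 86325/86 =1003.78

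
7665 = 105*73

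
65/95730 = 13/19146 = 0.00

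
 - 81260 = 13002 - 94262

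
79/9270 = 79/9270 = 0.01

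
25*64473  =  1611825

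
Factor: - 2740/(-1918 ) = 10/7 = 2^1 * 5^1*7^ ( - 1 )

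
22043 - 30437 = - 8394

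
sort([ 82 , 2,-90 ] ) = [ - 90, 2,82]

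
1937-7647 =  -5710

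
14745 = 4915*3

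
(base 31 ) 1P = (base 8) 70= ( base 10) 56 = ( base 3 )2002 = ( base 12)48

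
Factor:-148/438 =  - 2^1*3^( - 1)*37^1 *73^( - 1) = - 74/219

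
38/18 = 2 + 1/9 = 2.11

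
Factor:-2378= - 2^1 * 29^1*41^1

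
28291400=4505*6280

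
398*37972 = 15112856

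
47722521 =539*88539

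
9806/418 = 23+96/209 = 23.46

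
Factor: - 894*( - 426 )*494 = 188136936 = 2^3*3^2*13^1*19^1*71^1 * 149^1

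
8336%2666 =338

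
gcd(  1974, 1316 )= 658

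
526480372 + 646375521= 1172855893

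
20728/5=20728/5 = 4145.60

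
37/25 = 1 + 12/25= 1.48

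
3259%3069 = 190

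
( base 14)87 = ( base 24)4N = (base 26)4F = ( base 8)167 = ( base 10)119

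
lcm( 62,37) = 2294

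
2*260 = 520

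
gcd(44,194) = 2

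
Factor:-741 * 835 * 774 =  - 478900890 =- 2^1*3^3*5^1 * 13^1*19^1*43^1*167^1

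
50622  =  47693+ 2929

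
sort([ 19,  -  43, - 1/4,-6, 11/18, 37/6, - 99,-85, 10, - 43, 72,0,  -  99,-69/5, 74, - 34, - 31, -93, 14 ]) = [ - 99, - 99,- 93, - 85 , - 43,  -  43 , - 34,- 31,- 69/5, - 6, - 1/4,0, 11/18, 37/6,10,14, 19,  72, 74]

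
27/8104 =27/8104 = 0.00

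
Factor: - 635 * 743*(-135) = 3^3 * 5^2*127^1*743^1  =  63693675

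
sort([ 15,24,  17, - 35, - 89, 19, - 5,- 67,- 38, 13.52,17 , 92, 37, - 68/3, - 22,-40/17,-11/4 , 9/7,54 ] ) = [ - 89,- 67,  -  38, - 35,- 68/3,  -  22, - 5 ,-11/4,-40/17, 9/7,13.52,15,17, 17,19,24, 37, 54, 92] 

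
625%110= 75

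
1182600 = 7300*162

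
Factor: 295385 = 5^1 * 59077^1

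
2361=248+2113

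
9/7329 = 3/2443 = 0.00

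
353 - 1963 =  -1610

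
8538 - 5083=3455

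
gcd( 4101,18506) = 1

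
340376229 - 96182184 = 244194045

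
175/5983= 175/5983  =  0.03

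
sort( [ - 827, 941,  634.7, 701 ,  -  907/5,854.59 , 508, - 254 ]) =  [ - 827, - 254, - 907/5, 508, 634.7,701, 854.59, 941 ]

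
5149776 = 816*6311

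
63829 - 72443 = -8614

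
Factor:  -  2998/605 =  - 2^1*5^(-1 )*11^ (- 2) * 1499^1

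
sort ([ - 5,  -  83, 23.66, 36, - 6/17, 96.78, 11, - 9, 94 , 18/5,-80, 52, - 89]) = [ - 89,-83, - 80, - 9, - 5, - 6/17, 18/5,11,23.66,  36, 52, 94, 96.78]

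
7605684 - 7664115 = -58431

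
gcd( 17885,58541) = 7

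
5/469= 5/469  =  0.01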